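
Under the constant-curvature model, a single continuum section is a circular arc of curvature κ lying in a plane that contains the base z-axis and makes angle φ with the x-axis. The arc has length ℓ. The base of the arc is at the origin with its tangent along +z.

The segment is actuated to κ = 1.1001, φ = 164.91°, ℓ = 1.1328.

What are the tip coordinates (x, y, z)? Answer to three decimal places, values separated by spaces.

θ = κ·ℓ = 1.1001 × 1.1328 = 1.24619 rad
ρ = (1 − cos θ)/κ = (1 − 0.31893)/1.1001 = 0.61910
z = sin θ / κ = 0.94778/1.1001 = 0.86154
x = ρ cos φ = 0.61910 × cos(164.91°) = -0.59775
y = ρ sin φ = 0.61910 × sin(164.91°) = 0.16117

-0.598 0.161 0.862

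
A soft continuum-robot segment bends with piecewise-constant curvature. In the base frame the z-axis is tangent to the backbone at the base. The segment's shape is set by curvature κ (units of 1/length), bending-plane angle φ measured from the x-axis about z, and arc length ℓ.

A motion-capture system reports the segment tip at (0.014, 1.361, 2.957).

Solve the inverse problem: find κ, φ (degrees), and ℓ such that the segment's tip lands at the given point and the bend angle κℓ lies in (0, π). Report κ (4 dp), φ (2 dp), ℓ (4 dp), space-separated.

0.2569 89.41 3.3584

ρ = √(x²+y²) = √(0.014² + 1.361²) = 1.36107
φ = atan2(y, x) mod 360° = atan2(1.361, 0.014) = 89.4106°
|p|² = ρ² + z² = 1.36107² + 2.957² = 10.59637
κ = 2ρ / |p|² = 2×1.36107 / 10.59637 = 0.25689
θ = 2·atan2(ρ, z) = 2·atan2(1.36107, 2.957) = 0.86275 rad
ℓ = θ/κ = 0.86275/0.25689 = 3.35840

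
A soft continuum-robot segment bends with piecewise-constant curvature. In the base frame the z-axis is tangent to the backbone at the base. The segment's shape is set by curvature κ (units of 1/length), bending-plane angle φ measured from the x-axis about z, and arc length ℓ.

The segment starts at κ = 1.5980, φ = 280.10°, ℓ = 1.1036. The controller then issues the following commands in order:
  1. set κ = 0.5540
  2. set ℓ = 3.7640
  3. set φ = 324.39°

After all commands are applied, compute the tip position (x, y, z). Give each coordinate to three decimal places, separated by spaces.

2.190 -1.568 1.571

initial: κ=1.5980, φ=280.10°, ℓ=1.1036
cmd 1: set κ=0.5540 → (κ,φ,ℓ)=(0.5540,280.10°,1.1036) → tip=(0.0573,-0.3219,1.0361)
cmd 2: set ℓ=3.7640 → (κ,φ,ℓ)=(0.5540,280.10°,3.7640) → tip=(0.4723,-2.6515,1.5714)
cmd 3: set φ=324.39° → (κ,φ,ℓ)=(0.5540,324.39°,3.7640) → tip=(2.1896,-1.5682,1.5714)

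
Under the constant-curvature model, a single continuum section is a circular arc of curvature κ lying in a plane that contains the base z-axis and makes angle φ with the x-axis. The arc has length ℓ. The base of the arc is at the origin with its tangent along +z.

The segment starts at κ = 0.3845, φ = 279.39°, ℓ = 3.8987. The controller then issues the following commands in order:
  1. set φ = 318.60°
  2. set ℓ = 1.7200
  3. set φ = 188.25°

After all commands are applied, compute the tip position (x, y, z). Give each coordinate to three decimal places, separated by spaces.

initial: κ=0.3845, φ=279.39°, ℓ=3.8987
cmd 1: set φ=318.60° → (κ,φ,ℓ)=(0.3845,318.60°,3.8987) → tip=(1.8110,-1.5966,2.5941)
cmd 2: set ℓ=1.7200 → (κ,φ,ℓ)=(0.3845,318.60°,1.7200) → tip=(0.4113,-0.3626,1.5973)
cmd 3: set φ=188.25° → (κ,φ,ℓ)=(0.3845,188.25°,1.7200) → tip=(-0.5426,-0.0787,1.5973)

-0.543 -0.079 1.597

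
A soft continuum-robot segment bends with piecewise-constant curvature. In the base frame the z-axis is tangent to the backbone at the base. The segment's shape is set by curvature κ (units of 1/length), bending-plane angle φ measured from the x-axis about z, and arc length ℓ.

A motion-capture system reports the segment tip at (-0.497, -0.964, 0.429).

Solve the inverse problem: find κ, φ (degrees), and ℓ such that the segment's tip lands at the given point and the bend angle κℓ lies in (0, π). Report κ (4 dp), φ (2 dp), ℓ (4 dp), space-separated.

ρ = √(x²+y²) = √(-0.497² + -0.964²) = 1.08458
φ = atan2(y, x) mod 360° = atan2(-0.964, -0.497) = 242.7262°
|p|² = ρ² + z² = 1.08458² + 0.429² = 1.36035
κ = 2ρ / |p|² = 2×1.08458 / 1.36035 = 1.59456
θ = 2·atan2(ρ, z) = 2·atan2(1.08458, 0.429) = 2.38827 rad
ℓ = θ/κ = 2.38827/1.59456 = 1.49776

1.5946 242.73 1.4978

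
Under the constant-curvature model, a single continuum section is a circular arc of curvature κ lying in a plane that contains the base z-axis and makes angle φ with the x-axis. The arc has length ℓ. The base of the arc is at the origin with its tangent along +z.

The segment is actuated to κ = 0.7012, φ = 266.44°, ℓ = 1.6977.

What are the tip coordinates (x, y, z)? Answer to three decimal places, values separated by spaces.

θ = κ·ℓ = 0.7012 × 1.6977 = 1.19043 rad
ρ = (1 − cos θ)/κ = (1 − 0.37126)/0.7012 = 0.89666
z = sin θ / κ = 0.92853/0.7012 = 1.32420
x = ρ cos φ = 0.89666 × cos(266.44°) = -0.05568
y = ρ sin φ = 0.89666 × sin(266.44°) = -0.89493

-0.056 -0.895 1.324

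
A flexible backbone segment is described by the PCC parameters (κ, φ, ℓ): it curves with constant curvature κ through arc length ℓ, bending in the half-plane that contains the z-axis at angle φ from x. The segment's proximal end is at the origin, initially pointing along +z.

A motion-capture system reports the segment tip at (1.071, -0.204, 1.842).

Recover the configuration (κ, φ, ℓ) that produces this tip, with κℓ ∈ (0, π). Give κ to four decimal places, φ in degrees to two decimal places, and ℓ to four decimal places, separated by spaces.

ρ = √(x²+y²) = √(1.071² + -0.204²) = 1.09026
φ = atan2(y, x) mod 360° = atan2(-0.204, 1.071) = 349.2157°
|p|² = ρ² + z² = 1.09026² + 1.842² = 4.58162
κ = 2ρ / |p|² = 2×1.09026 / 4.58162 = 0.47593
θ = 2·atan2(ρ, z) = 2·atan2(1.09026, 1.842) = 1.06887 rad
ℓ = θ/κ = 1.06887/0.47593 = 2.24587

0.4759 349.22 2.2459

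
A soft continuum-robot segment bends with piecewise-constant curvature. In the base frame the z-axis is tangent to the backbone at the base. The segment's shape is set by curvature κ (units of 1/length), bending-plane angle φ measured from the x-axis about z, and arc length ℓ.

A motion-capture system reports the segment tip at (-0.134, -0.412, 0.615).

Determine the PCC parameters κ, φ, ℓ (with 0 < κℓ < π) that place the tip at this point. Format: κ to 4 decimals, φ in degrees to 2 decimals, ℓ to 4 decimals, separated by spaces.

1.5311 251.98 0.8017

ρ = √(x²+y²) = √(-0.134² + -0.412²) = 0.43324
φ = atan2(y, x) mod 360° = atan2(-0.412, -0.134) = 251.9833°
|p|² = ρ² + z² = 0.43324² + 0.615² = 0.56593
κ = 2ρ / |p|² = 2×0.43324 / 0.56593 = 1.53110
θ = 2·atan2(ρ, z) = 2·atan2(0.43324, 0.615) = 1.22743 rad
ℓ = θ/κ = 1.22743/1.53110 = 0.80166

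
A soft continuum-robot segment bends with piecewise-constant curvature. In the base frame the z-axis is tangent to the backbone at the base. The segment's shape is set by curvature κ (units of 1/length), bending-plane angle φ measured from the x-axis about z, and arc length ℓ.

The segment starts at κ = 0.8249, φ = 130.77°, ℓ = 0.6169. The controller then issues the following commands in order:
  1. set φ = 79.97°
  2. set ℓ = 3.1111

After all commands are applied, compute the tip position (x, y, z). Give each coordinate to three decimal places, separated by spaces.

0.388 2.195 0.660

initial: κ=0.8249, φ=130.77°, ℓ=0.6169
cmd 1: set φ=79.97° → (κ,φ,ℓ)=(0.8249,79.97°,0.6169) → tip=(0.0268,0.1513,0.5906)
cmd 2: set ℓ=3.1111 → (κ,φ,ℓ)=(0.8249,79.97°,3.1111) → tip=(0.3883,2.1954,0.6595)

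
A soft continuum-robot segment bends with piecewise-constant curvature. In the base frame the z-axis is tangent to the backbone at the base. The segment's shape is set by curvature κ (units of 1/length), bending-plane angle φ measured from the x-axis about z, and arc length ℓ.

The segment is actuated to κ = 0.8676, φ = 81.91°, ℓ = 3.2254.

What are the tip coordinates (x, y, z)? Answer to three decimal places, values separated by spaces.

0.315 2.216 0.388

θ = κ·ℓ = 0.8676 × 3.2254 = 2.79836 rad
ρ = (1 − cos θ)/κ = (1 − -0.94167)/0.8676 = 2.23798
z = sin θ / κ = 0.33654/0.8676 = 0.38789
x = ρ cos φ = 2.23798 × cos(81.91°) = 0.31495
y = ρ sin φ = 2.23798 × sin(81.91°) = 2.21571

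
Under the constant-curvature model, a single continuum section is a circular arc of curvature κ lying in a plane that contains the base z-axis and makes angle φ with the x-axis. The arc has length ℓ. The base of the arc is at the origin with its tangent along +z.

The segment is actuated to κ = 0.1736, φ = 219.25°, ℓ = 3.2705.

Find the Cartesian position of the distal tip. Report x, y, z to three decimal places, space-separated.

θ = κ·ℓ = 0.1736 × 3.2705 = 0.56776 rad
ρ = (1 − cos θ)/κ = (1 − 0.84311)/0.1736 = 0.90375
z = sin θ / κ = 0.53774/0.1736 = 3.09760
x = ρ cos φ = 0.90375 × cos(219.25°) = -0.69986
y = ρ sin φ = 0.90375 × sin(219.25°) = -0.57181

-0.700 -0.572 3.098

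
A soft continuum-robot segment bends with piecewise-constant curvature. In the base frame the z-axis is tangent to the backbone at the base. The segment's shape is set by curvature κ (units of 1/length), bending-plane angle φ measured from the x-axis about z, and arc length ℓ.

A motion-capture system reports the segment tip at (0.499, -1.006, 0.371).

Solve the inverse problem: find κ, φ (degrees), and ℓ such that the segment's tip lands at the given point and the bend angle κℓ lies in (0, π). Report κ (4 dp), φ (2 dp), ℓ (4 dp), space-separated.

ρ = √(x²+y²) = √(0.499² + -1.006²) = 1.12296
φ = atan2(y, x) mod 360° = atan2(-1.006, 0.499) = 296.3825°
|p|² = ρ² + z² = 1.12296² + 0.371² = 1.39868
κ = 2ρ / |p|² = 2×1.12296 / 1.39868 = 1.60574
θ = 2·atan2(ρ, z) = 2·atan2(1.12296, 0.371) = 2.50342 rad
ℓ = θ/κ = 2.50342/1.60574 = 1.55904

1.6057 296.38 1.5590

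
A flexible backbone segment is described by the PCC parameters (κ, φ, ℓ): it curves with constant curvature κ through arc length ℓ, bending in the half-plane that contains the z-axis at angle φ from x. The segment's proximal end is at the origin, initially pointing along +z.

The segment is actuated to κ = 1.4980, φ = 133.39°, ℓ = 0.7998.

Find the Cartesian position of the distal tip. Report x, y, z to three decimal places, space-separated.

θ = κ·ℓ = 1.4980 × 0.7998 = 1.19810 rad
ρ = (1 − cos θ)/κ = (1 − 0.36413)/1.4980 = 0.42448
z = sin θ / κ = 0.93135/1.4980 = 0.62173
x = ρ cos φ = 0.42448 × cos(133.39°) = -0.29160
y = ρ sin φ = 0.42448 × sin(133.39°) = 0.30847

-0.292 0.308 0.622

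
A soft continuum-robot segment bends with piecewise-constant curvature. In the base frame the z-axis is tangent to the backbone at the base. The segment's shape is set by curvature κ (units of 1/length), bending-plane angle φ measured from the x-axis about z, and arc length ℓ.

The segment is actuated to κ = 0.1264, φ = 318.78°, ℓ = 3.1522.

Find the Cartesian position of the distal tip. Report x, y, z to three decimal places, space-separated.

0.466 -0.408 3.069

θ = κ·ℓ = 0.1264 × 3.1522 = 0.39844 rad
ρ = (1 − cos θ)/κ = (1 − 0.92167)/0.1264 = 0.61971
z = sin θ / κ = 0.38798/0.1264 = 3.06946
x = ρ cos φ = 0.61971 × cos(318.78°) = 0.46614
y = ρ sin φ = 0.61971 × sin(318.78°) = -0.40836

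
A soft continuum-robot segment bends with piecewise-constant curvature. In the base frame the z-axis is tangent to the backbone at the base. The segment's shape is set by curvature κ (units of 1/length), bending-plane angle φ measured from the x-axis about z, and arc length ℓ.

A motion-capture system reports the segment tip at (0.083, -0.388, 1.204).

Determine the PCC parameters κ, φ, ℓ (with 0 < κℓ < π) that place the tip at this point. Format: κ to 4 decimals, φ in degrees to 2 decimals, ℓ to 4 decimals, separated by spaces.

0.4938 282.07 1.2894

ρ = √(x²+y²) = √(0.083² + -0.388²) = 0.39678
φ = atan2(y, x) mod 360° = atan2(-0.388, 0.083) = 282.0746°
|p|² = ρ² + z² = 0.39678² + 1.204² = 1.60705
κ = 2ρ / |p|² = 2×0.39678 / 1.60705 = 0.49380
θ = 2·atan2(ρ, z) = 2·atan2(0.39678, 1.204) = 0.63668 rad
ℓ = θ/κ = 0.63668/0.49380 = 1.28936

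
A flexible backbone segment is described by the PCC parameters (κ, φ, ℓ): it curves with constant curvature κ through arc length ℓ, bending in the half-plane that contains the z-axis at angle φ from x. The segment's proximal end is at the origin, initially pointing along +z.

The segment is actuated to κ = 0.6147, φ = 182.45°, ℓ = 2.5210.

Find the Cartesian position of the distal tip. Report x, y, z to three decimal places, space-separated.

-1.591 -0.068 1.626

θ = κ·ℓ = 0.6147 × 2.5210 = 1.54966 rad
ρ = (1 − cos θ)/κ = (1 − 0.02114)/0.6147 = 1.59243
z = sin θ / κ = 0.99978/0.6147 = 1.62645
x = ρ cos φ = 1.59243 × cos(182.45°) = -1.59097
y = ρ sin φ = 1.59243 × sin(182.45°) = -0.06807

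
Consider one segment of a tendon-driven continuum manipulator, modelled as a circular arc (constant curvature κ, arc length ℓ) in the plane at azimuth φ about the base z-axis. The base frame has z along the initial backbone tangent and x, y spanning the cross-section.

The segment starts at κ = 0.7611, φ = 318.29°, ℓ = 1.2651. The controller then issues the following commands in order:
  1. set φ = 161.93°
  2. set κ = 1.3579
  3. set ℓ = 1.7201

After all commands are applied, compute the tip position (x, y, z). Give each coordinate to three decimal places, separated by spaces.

initial: κ=0.7611, φ=318.29°, ℓ=1.2651
cmd 1: set φ=161.93° → (κ,φ,ℓ)=(0.7611,161.93°,1.2651) → tip=(-0.5356,0.1748,1.0785)
cmd 2: set κ=1.3579 → (κ,φ,ℓ)=(1.3579,161.93°,1.2651) → tip=(-0.8027,0.2619,0.7285)
cmd 3: set ℓ=1.7201 → (κ,φ,ℓ)=(1.3579,161.93°,1.7201) → tip=(-1.1849,0.3866,0.5313)

-1.185 0.387 0.531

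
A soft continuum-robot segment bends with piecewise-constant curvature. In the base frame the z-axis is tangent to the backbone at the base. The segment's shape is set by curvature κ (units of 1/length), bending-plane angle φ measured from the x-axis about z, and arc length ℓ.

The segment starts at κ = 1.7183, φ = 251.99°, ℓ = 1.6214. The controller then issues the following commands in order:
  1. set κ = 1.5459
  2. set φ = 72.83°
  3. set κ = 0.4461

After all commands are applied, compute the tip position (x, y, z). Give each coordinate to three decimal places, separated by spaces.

initial: κ=1.7183, φ=251.99°, ℓ=1.6214
cmd 1: set κ=1.5459 → (κ,φ,ℓ)=(1.5459,251.99°,1.6214) → tip=(-0.3610,-1.1104,0.3837)
cmd 2: set φ=72.83° → (κ,φ,ℓ)=(1.5459,72.83°,1.6214) → tip=(0.3447,1.1156,0.3837)
cmd 3: set κ=0.4461 → (κ,φ,ℓ)=(0.4461,72.83°,1.6214) → tip=(0.1657,0.5362,1.4837)

0.166 0.536 1.484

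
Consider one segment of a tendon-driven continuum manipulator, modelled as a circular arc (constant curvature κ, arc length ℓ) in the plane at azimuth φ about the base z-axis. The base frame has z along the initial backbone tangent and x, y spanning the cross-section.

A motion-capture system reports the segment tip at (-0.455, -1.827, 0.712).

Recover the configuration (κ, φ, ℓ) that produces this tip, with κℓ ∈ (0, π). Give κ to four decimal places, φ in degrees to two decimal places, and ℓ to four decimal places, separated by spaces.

0.9293 256.02 2.6024

ρ = √(x²+y²) = √(-0.455² + -1.827²) = 1.88280
φ = atan2(y, x) mod 360° = atan2(-1.827, -0.455) = 256.0154°
|p|² = ρ² + z² = 1.88280² + 0.712² = 4.05190
κ = 2ρ / |p|² = 2×1.88280 / 4.05190 = 0.92934
θ = 2·atan2(ρ, z) = 2·atan2(1.88280, 0.712) = 2.41852 rad
ℓ = θ/κ = 2.41852/0.92934 = 2.60239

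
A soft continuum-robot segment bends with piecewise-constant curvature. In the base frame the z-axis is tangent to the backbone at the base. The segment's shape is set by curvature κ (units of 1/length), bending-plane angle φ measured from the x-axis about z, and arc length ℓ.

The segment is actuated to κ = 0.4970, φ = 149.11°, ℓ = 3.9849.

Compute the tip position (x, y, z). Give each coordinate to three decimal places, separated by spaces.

-2.414 1.444 1.846

θ = κ·ℓ = 0.4970 × 3.9849 = 1.98050 rad
ρ = (1 − cos θ)/κ = (1 − -0.39833)/0.4970 = 2.81355
z = sin θ / κ = 0.91724/0.4970 = 1.84555
x = ρ cos φ = 2.81355 × cos(149.11°) = -2.41446
y = ρ sin φ = 2.81355 × sin(149.11°) = 1.44445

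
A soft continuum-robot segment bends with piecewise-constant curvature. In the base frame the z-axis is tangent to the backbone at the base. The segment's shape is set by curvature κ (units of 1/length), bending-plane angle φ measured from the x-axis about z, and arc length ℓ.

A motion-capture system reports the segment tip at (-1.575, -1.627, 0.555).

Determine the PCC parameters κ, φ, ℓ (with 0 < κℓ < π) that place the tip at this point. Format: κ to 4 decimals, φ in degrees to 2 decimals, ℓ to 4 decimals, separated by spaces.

ρ = √(x²+y²) = √(-1.575² + -1.627²) = 2.26445
φ = atan2(y, x) mod 360° = atan2(-1.627, -1.575) = 225.9304°
|p|² = ρ² + z² = 2.26445² + 0.555² = 5.43578
κ = 2ρ / |p|² = 2×2.26445 / 5.43578 = 0.83317
θ = 2·atan2(ρ, z) = 2·atan2(2.26445, 0.555) = 2.66088 rad
ℓ = θ/κ = 2.66088/0.83317 = 3.19370

0.8332 225.93 3.1937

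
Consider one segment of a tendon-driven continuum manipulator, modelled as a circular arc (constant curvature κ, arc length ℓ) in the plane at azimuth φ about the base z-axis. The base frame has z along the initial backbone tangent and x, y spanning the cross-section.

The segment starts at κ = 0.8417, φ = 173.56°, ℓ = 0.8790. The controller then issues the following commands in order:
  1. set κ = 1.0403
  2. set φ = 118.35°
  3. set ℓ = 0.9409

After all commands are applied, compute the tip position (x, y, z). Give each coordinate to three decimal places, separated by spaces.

initial: κ=0.8417, φ=173.56°, ℓ=0.8790
cmd 1: set κ=1.0403 → (κ,φ,ℓ)=(1.0403,173.56°,0.8790) → tip=(-0.3723,0.0420,0.7615)
cmd 2: set φ=118.35° → (κ,φ,ℓ)=(1.0403,118.35°,0.8790) → tip=(-0.1779,0.3297,0.7615)
cmd 3: set ℓ=0.9409 → (κ,φ,ℓ)=(1.0403,118.35°,0.9409) → tip=(-0.2018,0.3739,0.7977)

-0.202 0.374 0.798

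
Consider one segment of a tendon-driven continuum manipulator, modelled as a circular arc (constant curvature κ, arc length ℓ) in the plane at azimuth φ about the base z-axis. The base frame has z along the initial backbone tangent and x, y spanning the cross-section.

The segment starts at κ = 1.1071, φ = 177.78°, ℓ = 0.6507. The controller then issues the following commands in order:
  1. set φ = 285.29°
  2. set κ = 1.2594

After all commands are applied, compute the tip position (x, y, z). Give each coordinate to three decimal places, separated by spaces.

0.066 -0.243 0.580

initial: κ=1.1071, φ=177.78°, ℓ=0.6507
cmd 1: set φ=285.29° → (κ,φ,ℓ)=(1.1071,285.29°,0.6507) → tip=(0.0592,-0.2165,0.5959)
cmd 2: set κ=1.2594 → (κ,φ,ℓ)=(1.2594,285.29°,0.6507) → tip=(0.0665,-0.2431,0.5803)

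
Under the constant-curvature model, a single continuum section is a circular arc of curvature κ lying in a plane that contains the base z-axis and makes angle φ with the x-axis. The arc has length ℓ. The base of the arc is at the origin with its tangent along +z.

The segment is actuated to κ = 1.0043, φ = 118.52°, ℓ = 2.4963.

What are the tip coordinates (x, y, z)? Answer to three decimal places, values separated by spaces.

-0.858 1.579 0.590

θ = κ·ℓ = 1.0043 × 2.4963 = 2.50703 rad
ρ = (1 − cos θ)/κ = (1 − -0.80533)/1.0043 = 1.79760
z = sin θ / κ = 0.59282/1.0043 = 0.59028
x = ρ cos φ = 1.79760 × cos(118.52°) = -0.85829
y = ρ sin φ = 1.79760 × sin(118.52°) = 1.57947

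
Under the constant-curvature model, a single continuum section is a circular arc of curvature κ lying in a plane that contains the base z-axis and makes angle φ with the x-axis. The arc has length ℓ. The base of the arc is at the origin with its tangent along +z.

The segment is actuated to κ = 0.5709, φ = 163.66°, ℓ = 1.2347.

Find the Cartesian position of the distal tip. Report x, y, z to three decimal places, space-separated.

-0.401 0.117 1.135

θ = κ·ℓ = 0.5709 × 1.2347 = 0.70489 rad
ρ = (1 − cos θ)/κ = (1 − 0.76168)/0.5709 = 0.41744
z = sin θ / κ = 0.64795/0.5709 = 1.13496
x = ρ cos φ = 0.41744 × cos(163.66°) = -0.40058
y = ρ sin φ = 0.41744 × sin(163.66°) = 0.11744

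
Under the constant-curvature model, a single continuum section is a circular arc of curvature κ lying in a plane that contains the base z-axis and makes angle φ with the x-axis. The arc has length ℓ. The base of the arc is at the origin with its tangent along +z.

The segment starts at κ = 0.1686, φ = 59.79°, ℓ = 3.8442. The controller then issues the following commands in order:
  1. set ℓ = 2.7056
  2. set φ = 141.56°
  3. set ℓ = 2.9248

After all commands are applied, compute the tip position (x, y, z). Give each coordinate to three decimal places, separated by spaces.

initial: κ=0.1686, φ=59.79°, ℓ=3.8442
cmd 1: set ℓ=2.7056 → (κ,φ,ℓ)=(0.1686,59.79°,2.7056) → tip=(0.3052,0.5241,2.6127)
cmd 2: set φ=141.56° → (κ,φ,ℓ)=(0.1686,141.56°,2.7056) → tip=(-0.4750,0.3770,2.6127)
cmd 3: set ℓ=2.9248 → (κ,φ,ℓ)=(0.1686,141.56°,2.9248) → tip=(-0.5535,0.4393,2.8077)

-0.553 0.439 2.808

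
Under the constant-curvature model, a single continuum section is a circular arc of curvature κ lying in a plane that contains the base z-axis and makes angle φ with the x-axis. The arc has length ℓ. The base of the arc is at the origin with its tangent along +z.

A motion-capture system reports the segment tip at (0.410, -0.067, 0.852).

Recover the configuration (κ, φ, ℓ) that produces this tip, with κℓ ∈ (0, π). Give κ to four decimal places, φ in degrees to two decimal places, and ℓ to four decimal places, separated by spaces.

ρ = √(x²+y²) = √(0.410² + -0.067²) = 0.41544
φ = atan2(y, x) mod 360° = atan2(-0.067, 0.410) = 350.7191°
|p|² = ρ² + z² = 0.41544² + 0.852² = 0.89849
κ = 2ρ / |p|² = 2×0.41544 / 0.89849 = 0.92474
θ = 2·atan2(ρ, z) = 2·atan2(0.41544, 0.852) = 0.90736 rad
ℓ = θ/κ = 0.90736/0.92474 = 0.98120

0.9247 350.72 0.9812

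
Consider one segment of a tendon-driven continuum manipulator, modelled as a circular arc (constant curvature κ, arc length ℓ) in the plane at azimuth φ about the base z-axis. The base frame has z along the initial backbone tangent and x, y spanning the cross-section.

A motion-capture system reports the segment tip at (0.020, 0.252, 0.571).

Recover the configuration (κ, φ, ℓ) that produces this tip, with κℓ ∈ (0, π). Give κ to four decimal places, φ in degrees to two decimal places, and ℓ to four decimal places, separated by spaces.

1.2966 85.46 0.6429

ρ = √(x²+y²) = √(0.020² + 0.252²) = 0.25279
φ = atan2(y, x) mod 360° = atan2(0.252, 0.020) = 85.4622°
|p|² = ρ² + z² = 0.25279² + 0.571² = 0.38994
κ = 2ρ / |p|² = 2×0.25279 / 0.38994 = 1.29655
θ = 2·atan2(ρ, z) = 2·atan2(0.25279, 0.571) = 0.83356 rad
ℓ = θ/κ = 0.83356/1.29655 = 0.64291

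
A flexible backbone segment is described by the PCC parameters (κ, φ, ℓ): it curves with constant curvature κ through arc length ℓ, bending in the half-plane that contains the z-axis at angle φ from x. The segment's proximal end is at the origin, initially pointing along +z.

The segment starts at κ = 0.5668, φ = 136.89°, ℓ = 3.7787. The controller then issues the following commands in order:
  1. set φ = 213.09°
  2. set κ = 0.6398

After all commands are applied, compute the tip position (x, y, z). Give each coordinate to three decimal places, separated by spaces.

-2.291 -1.493 1.035

initial: κ=0.5668, φ=136.89°, ℓ=3.7787
cmd 1: set φ=213.09° → (κ,φ,ℓ)=(0.5668,213.09°,3.7787) → tip=(-2.2770,-1.4838,1.4844)
cmd 2: set κ=0.6398 → (κ,φ,ℓ)=(0.6398,213.09°,3.7787) → tip=(-2.2905,-1.4926,1.0353)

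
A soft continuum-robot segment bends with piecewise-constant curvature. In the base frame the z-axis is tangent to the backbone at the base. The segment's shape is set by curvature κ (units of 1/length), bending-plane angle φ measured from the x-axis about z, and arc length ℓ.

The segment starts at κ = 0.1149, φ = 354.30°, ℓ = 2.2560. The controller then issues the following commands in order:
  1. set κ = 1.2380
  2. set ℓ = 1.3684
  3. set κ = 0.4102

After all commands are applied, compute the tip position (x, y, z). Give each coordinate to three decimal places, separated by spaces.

initial: κ=0.1149, φ=354.30°, ℓ=2.2560
cmd 1: set κ=1.2380 → (κ,φ,ℓ)=(1.2380,354.30°,2.2560) → tip=(1.5592,-0.1556,0.2760)
cmd 2: set ℓ=1.3684 → (κ,φ,ℓ)=(1.2380,354.30°,1.3684) → tip=(0.9026,-0.0901,0.8016)
cmd 3: set κ=0.4102 → (κ,φ,ℓ)=(0.4102,354.30°,1.3684) → tip=(0.3722,-0.0372,1.2977)

0.372 -0.037 1.298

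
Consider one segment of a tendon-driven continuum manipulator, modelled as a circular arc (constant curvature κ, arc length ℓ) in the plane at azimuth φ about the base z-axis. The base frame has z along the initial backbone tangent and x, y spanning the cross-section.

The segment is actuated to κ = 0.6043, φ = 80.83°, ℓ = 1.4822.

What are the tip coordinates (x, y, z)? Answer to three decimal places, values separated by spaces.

θ = κ·ℓ = 0.6043 × 1.4822 = 0.89569 rad
ρ = (1 − cos θ)/κ = (1 − 0.62498)/0.6043 = 0.62059
z = sin θ / κ = 0.78064/0.6043 = 1.29181
x = ρ cos φ = 0.62059 × cos(80.83°) = 0.09890
y = ρ sin φ = 0.62059 × sin(80.83°) = 0.61266

0.099 0.613 1.292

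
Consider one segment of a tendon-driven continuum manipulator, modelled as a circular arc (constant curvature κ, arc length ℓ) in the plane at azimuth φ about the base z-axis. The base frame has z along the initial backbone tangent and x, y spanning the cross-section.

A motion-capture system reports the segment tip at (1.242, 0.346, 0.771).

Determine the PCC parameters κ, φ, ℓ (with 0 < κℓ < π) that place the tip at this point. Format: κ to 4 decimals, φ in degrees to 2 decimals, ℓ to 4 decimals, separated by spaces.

1.1426 15.57 1.8061

ρ = √(x²+y²) = √(1.242² + 0.346²) = 1.28929
φ = atan2(y, x) mod 360° = atan2(0.346, 1.242) = 15.5669°
|p|² = ρ² + z² = 1.28929² + 0.771² = 2.25672
κ = 2ρ / |p|² = 2×1.28929 / 2.25672 = 1.14263
θ = 2·atan2(ρ, z) = 2·atan2(1.28929, 0.771) = 2.06370 rad
ℓ = θ/κ = 2.06370/1.14263 = 1.80610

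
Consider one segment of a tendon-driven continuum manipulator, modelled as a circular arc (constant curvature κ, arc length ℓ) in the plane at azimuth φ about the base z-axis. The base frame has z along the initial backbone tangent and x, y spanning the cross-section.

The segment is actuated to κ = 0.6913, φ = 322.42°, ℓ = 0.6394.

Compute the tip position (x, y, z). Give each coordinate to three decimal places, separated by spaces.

θ = κ·ℓ = 0.6913 × 0.6394 = 0.44202 rad
ρ = (1 − cos θ)/κ = (1 − 0.90389)/0.6913 = 0.13903
z = sin θ / κ = 0.42776/0.6913 = 0.61878
x = ρ cos φ = 0.13903 × cos(322.42°) = 0.11018
y = ρ sin φ = 0.13903 × sin(322.42°) = -0.08479

0.110 -0.085 0.619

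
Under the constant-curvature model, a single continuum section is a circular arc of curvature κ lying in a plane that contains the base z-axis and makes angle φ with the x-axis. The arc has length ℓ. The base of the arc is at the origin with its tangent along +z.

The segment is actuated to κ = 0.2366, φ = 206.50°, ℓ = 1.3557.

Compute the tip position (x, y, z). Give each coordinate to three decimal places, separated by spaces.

-0.193 -0.096 1.333

θ = κ·ℓ = 0.2366 × 1.3557 = 0.32076 rad
ρ = (1 − cos θ)/κ = (1 − 0.94900)/0.2366 = 0.21557
z = sin θ / κ = 0.31529/0.2366 = 1.33257
x = ρ cos φ = 0.21557 × cos(206.50°) = -0.19292
y = ρ sin φ = 0.21557 × sin(206.50°) = -0.09619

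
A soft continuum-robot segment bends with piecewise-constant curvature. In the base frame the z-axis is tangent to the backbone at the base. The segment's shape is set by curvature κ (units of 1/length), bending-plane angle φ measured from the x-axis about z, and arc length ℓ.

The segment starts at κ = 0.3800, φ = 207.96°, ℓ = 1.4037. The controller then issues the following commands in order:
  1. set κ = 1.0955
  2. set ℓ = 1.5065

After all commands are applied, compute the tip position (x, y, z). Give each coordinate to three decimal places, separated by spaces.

initial: κ=0.3800, φ=207.96°, ℓ=1.4037
cmd 1: set κ=1.0955 → (κ,φ,ℓ)=(1.0955,207.96°,1.4037) → tip=(-0.7796,-0.4138,0.9123)
cmd 2: set ℓ=1.5065 → (κ,φ,ℓ)=(1.0955,207.96°,1.5065) → tip=(-0.8704,-0.4620,0.9099)

-0.870 -0.462 0.910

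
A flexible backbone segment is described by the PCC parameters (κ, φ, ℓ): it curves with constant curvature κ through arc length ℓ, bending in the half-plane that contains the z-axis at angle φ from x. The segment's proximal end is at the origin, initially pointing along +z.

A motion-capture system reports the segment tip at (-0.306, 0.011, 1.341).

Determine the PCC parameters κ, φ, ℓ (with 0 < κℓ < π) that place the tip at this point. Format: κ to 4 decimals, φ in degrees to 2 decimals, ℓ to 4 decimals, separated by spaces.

0.3237 177.94 1.3871

ρ = √(x²+y²) = √(-0.306² + 0.011²) = 0.30620
φ = atan2(y, x) mod 360° = atan2(0.011, -0.306) = 177.9412°
|p|² = ρ² + z² = 0.30620² + 1.341² = 1.89204
κ = 2ρ / |p|² = 2×0.30620 / 1.89204 = 0.32367
θ = 2·atan2(ρ, z) = 2·atan2(0.30620, 1.341) = 0.44897 rad
ℓ = θ/κ = 0.44897/0.32367 = 1.38714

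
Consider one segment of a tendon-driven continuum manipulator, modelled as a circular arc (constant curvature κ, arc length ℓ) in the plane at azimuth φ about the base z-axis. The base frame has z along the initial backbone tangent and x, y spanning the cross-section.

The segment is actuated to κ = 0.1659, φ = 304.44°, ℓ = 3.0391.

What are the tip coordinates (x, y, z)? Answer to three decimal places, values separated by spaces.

θ = κ·ℓ = 0.1659 × 3.0391 = 0.50419 rad
ρ = (1 − cos θ)/κ = (1 − 0.87557)/0.1659 = 0.75004
z = sin θ / κ = 0.48310/0.1659 = 2.91197
x = ρ cos φ = 0.75004 × cos(304.44°) = 0.42418
y = ρ sin φ = 0.75004 × sin(304.44°) = -0.61858

0.424 -0.619 2.912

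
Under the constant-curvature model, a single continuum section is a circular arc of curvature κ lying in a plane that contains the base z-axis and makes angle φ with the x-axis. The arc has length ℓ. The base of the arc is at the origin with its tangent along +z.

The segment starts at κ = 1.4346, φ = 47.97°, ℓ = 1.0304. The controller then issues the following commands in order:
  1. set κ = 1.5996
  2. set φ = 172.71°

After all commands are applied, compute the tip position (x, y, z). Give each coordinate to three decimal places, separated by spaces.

initial: κ=1.4346, φ=47.97°, ℓ=1.0304
cmd 1: set κ=1.5996 → (κ,φ,ℓ)=(1.5996,47.97°,1.0304) → tip=(0.4509,0.5003,0.6233)
cmd 2: set φ=172.71° → (κ,φ,ℓ)=(1.5996,172.71°,1.0304) → tip=(-0.6681,0.0855,0.6233)

-0.668 0.085 0.623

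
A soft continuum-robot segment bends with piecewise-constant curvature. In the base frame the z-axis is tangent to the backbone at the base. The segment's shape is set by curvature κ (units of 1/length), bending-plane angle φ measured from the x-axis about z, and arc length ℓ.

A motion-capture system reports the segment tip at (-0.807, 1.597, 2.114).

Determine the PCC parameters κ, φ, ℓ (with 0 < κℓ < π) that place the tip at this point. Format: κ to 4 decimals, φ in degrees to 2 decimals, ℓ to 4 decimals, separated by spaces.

ρ = √(x²+y²) = √(-0.807² + 1.597²) = 1.78932
φ = atan2(y, x) mod 360° = atan2(1.597, -0.807) = 116.8085°
|p|² = ρ² + z² = 1.78932² + 2.114² = 7.67065
κ = 2ρ / |p|² = 2×1.78932 / 7.67065 = 0.46654
θ = 2·atan2(ρ, z) = 2·atan2(1.78932, 2.114) = 1.40482 rad
ℓ = θ/κ = 1.40482/0.46654 = 3.01116

0.4665 116.81 3.0112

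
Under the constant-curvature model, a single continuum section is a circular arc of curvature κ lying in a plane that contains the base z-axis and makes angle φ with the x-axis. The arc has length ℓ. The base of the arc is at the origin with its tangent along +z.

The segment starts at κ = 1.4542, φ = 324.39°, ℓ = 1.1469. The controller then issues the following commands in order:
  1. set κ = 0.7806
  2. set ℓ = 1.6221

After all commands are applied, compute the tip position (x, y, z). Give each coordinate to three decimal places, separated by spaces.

initial: κ=1.4542, φ=324.39°, ℓ=1.1469
cmd 1: set κ=0.7806 → (κ,φ,ℓ)=(0.7806,324.39°,1.1469) → tip=(0.3902,-0.2795,0.9997)
cmd 2: set ℓ=1.6221 → (κ,φ,ℓ)=(0.7806,324.39°,1.6221) → tip=(0.7292,-0.5222,1.2221)

0.729 -0.522 1.222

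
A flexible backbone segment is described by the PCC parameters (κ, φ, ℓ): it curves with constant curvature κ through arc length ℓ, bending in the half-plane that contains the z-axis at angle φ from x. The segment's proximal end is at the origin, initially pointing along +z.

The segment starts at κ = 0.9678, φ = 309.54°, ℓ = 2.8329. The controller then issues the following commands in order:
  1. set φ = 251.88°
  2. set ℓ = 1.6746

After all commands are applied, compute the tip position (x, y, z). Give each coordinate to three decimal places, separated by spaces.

-0.337 -1.031 1.032

initial: κ=0.9678, φ=309.54°, ℓ=2.8329
cmd 1: set φ=251.88° → (κ,φ,ℓ)=(0.9678,251.88°,2.8329) → tip=(-0.6174,-1.8866,0.4023)
cmd 2: set ℓ=1.6746 → (κ,φ,ℓ)=(0.9678,251.88°,1.6746) → tip=(-0.3374,-1.0310,1.0320)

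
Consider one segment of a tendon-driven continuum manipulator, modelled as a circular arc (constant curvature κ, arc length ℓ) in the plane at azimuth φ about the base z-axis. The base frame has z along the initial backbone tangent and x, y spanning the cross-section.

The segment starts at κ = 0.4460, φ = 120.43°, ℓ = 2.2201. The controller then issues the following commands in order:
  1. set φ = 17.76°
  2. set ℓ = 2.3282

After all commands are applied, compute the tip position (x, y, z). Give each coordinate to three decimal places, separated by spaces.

1.051 0.337 1.932

initial: κ=0.4460, φ=120.43°, ℓ=2.2201
cmd 1: set φ=17.76° → (κ,φ,ℓ)=(0.4460,17.76°,2.2201) → tip=(0.9640,0.3088,1.8747)
cmd 2: set ℓ=2.3282 → (κ,φ,ℓ)=(0.4460,17.76°,2.3282) → tip=(1.0514,0.3368,1.9318)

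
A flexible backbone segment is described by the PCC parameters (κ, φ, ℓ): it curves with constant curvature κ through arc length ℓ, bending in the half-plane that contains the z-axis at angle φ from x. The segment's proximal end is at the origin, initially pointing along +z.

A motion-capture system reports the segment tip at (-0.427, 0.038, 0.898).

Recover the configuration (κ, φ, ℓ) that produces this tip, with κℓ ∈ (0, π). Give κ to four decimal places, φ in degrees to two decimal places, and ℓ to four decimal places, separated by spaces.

0.8659 174.91 1.0288

ρ = √(x²+y²) = √(-0.427² + 0.038²) = 0.42869
φ = atan2(y, x) mod 360° = atan2(0.038, -0.427) = 174.9145°
|p|² = ρ² + z² = 0.42869² + 0.898² = 0.99018
κ = 2ρ / |p|² = 2×0.42869 / 0.99018 = 0.86588
θ = 2·atan2(ρ, z) = 2·atan2(0.42869, 0.898) = 0.89078 rad
ℓ = θ/κ = 0.89078/0.86588 = 1.02875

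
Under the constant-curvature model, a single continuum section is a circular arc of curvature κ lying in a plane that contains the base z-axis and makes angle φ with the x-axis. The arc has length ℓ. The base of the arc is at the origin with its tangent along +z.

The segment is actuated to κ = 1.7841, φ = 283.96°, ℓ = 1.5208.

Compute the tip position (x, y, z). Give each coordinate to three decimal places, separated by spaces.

θ = κ·ℓ = 1.7841 × 1.5208 = 2.71326 rad
ρ = (1 − cos θ)/κ = (1 − -0.90966)/1.7841 = 1.07038
z = sin θ / κ = 0.41536/1.7841 = 0.23281
x = ρ cos φ = 1.07038 × cos(283.96°) = 0.25822
y = ρ sin φ = 1.07038 × sin(283.96°) = -1.03876

0.258 -1.039 0.233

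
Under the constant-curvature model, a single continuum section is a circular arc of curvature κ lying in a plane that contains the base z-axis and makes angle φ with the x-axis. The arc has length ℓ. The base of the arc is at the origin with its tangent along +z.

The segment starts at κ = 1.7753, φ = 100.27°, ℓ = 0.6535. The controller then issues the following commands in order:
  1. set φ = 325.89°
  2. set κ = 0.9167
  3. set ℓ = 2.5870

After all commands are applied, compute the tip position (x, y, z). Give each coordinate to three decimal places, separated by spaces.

initial: κ=1.7753, φ=100.27°, ℓ=0.6535
cmd 1: set φ=325.89° → (κ,φ,ℓ)=(1.7753,325.89°,0.6535) → tip=(0.2802,-0.1898,0.5165)
cmd 2: set κ=0.9167 → (κ,φ,ℓ)=(0.9167,325.89°,0.6535) → tip=(0.1573,-0.1065,0.6151)
cmd 3: set ℓ=2.5870 → (κ,φ,ℓ)=(0.9167,325.89°,2.5870) → tip=(1.5516,-1.0509,0.7595)

1.552 -1.051 0.759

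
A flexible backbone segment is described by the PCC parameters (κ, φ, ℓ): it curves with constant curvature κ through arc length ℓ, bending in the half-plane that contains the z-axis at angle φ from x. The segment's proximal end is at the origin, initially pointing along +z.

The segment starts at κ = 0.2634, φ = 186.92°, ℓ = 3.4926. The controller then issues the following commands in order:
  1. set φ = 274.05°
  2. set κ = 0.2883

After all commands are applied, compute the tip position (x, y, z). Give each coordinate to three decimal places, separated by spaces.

initial: κ=0.2634, φ=186.92°, ℓ=3.4926
cmd 1: set φ=274.05° → (κ,φ,ℓ)=(0.2634,274.05°,3.4926) → tip=(0.1057,-1.4926,3.0204)
cmd 2: set κ=0.2883 → (κ,φ,ℓ)=(0.2883,274.05°,3.4926) → tip=(0.1140,-1.6107,2.9316)

0.114 -1.611 2.932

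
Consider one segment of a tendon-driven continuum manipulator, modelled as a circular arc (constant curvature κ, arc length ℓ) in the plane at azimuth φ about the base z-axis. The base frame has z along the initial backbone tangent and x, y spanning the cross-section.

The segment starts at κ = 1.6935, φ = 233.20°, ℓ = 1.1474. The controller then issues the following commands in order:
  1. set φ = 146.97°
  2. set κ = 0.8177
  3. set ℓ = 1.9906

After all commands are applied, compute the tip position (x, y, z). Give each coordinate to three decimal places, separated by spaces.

initial: κ=1.6935, φ=233.20°, ℓ=1.1474
cmd 1: set φ=146.97° → (κ,φ,ℓ)=(1.6935,146.97°,1.1474) → tip=(-0.6752,0.4390,0.5500)
cmd 2: set κ=0.8177 → (κ,φ,ℓ)=(0.8177,146.97°,1.1474) → tip=(-0.4191,0.2725,0.9863)
cmd 3: set ℓ=1.9906 → (κ,φ,ℓ)=(0.8177,146.97°,1.9906) → tip=(-1.0836,0.7045,1.2210)

-1.084 0.705 1.221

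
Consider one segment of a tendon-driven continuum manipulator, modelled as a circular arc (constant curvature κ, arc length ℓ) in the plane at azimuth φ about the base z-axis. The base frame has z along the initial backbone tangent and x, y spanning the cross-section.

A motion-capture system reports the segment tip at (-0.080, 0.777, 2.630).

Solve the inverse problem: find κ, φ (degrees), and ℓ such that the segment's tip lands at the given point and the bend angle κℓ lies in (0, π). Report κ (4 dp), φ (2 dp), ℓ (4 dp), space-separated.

0.2075 95.88 2.7820

ρ = √(x²+y²) = √(-0.080² + 0.777²) = 0.78111
φ = atan2(y, x) mod 360° = atan2(0.777, -0.080) = 95.8785°
|p|² = ρ² + z² = 0.78111² + 2.630² = 7.52703
κ = 2ρ / |p|² = 2×0.78111 / 7.52703 = 0.20755
θ = 2·atan2(ρ, z) = 2·atan2(0.78111, 2.630) = 0.57740 rad
ℓ = θ/κ = 0.57740/0.20755 = 2.78203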